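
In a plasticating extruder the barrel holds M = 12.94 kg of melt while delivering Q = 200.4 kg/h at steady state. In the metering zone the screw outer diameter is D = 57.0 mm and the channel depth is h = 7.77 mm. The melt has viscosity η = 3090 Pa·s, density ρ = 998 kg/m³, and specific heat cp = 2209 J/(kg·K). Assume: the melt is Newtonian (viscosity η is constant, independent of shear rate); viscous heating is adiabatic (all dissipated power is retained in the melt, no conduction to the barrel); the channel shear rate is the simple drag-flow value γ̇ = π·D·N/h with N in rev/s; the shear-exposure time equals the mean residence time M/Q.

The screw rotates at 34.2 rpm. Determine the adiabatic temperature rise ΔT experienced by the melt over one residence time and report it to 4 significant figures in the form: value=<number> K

value=56.22 K

Q_s = Q / 3600 = 200.4 / 3600 = 0.0556667 kg/s
t_res = M / Q_s = 12.94 ÷ 0.0556667 = 232.455 s
Convert to SI: D = 0.057 m, h = 0.00777 m, N = 34.2/60 = 0.57 rev/s
γ̇ = π·D·N / h = π · 0.057 · 0.57 / 0.00777 = 13.1365 s⁻¹
ΔT = η·γ̇²·t_res/(ρ·cp) = [3090 × 13.1365² × 232.455] / [998 × 2209] = 56.2249 K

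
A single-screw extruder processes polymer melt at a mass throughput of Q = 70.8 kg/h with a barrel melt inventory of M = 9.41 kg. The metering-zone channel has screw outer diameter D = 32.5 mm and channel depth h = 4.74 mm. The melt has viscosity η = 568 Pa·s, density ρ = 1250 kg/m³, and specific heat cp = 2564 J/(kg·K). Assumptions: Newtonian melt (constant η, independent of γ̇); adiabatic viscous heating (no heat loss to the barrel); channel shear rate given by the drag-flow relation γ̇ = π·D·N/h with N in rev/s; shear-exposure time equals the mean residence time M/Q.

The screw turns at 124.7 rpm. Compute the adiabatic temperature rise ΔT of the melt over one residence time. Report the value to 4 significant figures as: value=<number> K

Convert throughput: Q = 70.8 kg/h = 70.8/3600 = 0.0196667 kg/s
Mean residence time: t_res = M/Q_s = 9.41 kg / 0.0196667 kg/s = 478.475 s
Convert to SI: D = 0.0325 m, h = 0.00474 m, N = 124.7/60 = 2.07833 rev/s
Shear rate: γ̇ = πDN/h = π·0.0325·2.07833/0.00474 = 44.7682 s⁻¹
ΔT = η·γ̇²·t_res/(ρ·cp) = [568 × 44.7682² × 478.475] / [1250 × 2564] = 169.949 K

value=169.9 K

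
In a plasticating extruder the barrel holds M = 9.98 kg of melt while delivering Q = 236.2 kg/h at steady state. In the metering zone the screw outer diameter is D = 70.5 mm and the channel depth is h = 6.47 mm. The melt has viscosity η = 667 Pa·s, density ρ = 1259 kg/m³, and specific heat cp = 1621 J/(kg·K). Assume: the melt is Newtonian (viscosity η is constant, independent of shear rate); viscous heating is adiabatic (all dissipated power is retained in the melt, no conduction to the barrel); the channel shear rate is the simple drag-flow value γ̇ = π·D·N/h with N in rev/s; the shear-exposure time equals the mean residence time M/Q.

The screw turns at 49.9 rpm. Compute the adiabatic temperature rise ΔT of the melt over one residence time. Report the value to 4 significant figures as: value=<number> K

Q_s = Q / 3600 = 236.2 / 3600 = 0.0656111 kg/s
t_res = M / Q_s = 9.98 ÷ 0.0656111 = 152.108 s
D = 70.5 mm = 0.0705 m;  h = 6.47 mm = 0.00647 m;  N = 49.9 rpm / 60 = 0.831667 rev/s
Shear rate: γ̇ = πDN/h = π·0.0705·0.831667/0.00647 = 28.4698 s⁻¹
ΔT = η·γ̇²·t_res/(ρ·cp) = [667 × 28.4698² × 152.108] / [1259 × 1621] = 40.2938 K

value=40.29 K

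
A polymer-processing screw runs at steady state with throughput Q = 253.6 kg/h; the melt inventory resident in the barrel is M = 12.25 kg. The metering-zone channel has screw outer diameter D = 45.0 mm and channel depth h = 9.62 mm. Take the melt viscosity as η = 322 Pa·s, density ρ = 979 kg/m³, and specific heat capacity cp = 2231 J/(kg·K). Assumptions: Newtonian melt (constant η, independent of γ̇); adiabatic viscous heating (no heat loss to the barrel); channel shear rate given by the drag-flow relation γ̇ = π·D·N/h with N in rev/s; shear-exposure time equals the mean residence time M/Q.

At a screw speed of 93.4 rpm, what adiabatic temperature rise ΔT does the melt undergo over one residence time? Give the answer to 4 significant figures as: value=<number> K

value=13.42 K

Convert throughput: Q = 253.6 kg/h = 253.6/3600 = 0.0704444 kg/s
t_res = M / Q_s = 12.25 / 0.0704444 = 173.896 s
Geometry in metres: D = 45.0 mm → 0.045 m, h = 9.62 mm → 0.00962 m; screw speed N = 93.4 rpm = 1.55667 rev/s
γ̇ = π·D·N / h = π · 0.045 · 1.55667 / 0.00962 = 22.8762 s⁻¹
Adiabatic rise: ΔT = η γ̇² t_res / (ρ cp) = 322·(22.8762)²·173.896 / (979·2231) = 13.4162 K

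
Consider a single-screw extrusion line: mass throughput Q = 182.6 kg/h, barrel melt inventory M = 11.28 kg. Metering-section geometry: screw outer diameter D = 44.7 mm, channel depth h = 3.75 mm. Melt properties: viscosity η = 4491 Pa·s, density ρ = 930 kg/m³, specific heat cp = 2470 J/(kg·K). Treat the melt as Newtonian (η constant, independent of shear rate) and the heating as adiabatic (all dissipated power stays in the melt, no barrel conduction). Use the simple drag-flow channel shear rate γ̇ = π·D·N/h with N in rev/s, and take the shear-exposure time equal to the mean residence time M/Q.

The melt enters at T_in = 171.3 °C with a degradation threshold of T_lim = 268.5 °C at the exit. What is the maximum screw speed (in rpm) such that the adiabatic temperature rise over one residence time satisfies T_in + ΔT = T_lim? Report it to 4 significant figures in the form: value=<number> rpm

Q_s = Q / 3600 = 182.6 / 3600 = 0.0507222 kg/s
t_res = M / Q_s = 11.28 / 0.0507222 = 222.388 s
Geometry in SI: D = 44.7 mm → 0.0447 m, h = 3.75 mm → 0.00375 m
ΔT_a = T_lim − T_in = 268.5 °C − 171.3 °C = 97.2 K
γ̇_max² = ΔT_a·ρ·cp / (η·t_res) = [97.2 × 930 × 2470] / [4491 × 222.388] = 223.559 s⁻²
Take the square root: γ̇_max = √(223.559) = 14.9519 s⁻¹
Solve γ̇ = πDN/h for N: N_max = γ̇_max·h/(π·D) = 14.9519 × 0.00375 / (π × 0.0447) = 0.399273 rev/s = 23.9564 rpm

value=23.96 rpm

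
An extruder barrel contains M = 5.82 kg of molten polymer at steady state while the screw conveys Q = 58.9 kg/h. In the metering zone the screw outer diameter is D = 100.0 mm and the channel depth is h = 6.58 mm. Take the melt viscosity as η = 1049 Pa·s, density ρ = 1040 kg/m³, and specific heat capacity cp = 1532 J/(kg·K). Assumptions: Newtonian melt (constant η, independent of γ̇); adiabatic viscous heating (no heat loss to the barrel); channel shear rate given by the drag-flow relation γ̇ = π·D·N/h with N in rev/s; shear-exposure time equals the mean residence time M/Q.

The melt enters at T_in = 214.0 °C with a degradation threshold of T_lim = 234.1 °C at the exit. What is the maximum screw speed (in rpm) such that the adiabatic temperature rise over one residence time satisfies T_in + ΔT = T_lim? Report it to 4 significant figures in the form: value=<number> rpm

value=11.64 rpm

Convert throughput: Q = 58.9 kg/h = 58.9/3600 = 0.0163611 kg/s
Mean residence time: t_res = M/Q_s = 5.82 kg / 0.0163611 kg/s = 355.722 s
Geometry in SI: D = 100.0 mm → 0.1 m, h = 6.58 mm → 0.00658 m
ΔT_a = T_lim − T_in = 234.1 °C − 214.0 °C = 20.1 K
Invert ΔT = ηγ̇²t_res/(ρcp) for γ̇: γ̇_max² = ΔT_a ρ cp / (η t_res) = 20.1·1040·1532 / (1049·355.722) = 85.8228 s⁻²
γ̇_max = √85.8228 = 9.26406 s⁻¹
Solve γ̇ = πDN/h for N: N_max = γ̇_max·h/(π·D) = 9.26406 × 0.00658 / (π × 0.1) = 0.194034 rev/s = 11.642 rpm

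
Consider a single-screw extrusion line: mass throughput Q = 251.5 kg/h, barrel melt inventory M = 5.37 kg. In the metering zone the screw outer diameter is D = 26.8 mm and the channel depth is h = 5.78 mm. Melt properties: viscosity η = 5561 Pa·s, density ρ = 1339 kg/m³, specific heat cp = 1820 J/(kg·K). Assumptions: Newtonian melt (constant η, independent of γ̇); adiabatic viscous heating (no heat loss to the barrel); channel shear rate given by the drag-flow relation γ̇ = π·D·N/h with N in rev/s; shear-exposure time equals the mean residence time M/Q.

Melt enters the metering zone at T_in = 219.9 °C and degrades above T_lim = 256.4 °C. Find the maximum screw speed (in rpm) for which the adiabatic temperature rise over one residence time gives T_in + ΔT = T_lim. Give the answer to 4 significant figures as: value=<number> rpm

Throughput in SI: Q_s = 251.5 kg/h ÷ 3600 s/h = 0.0698611 kg/s
t_res = M / Q_s = 5.37 ÷ 0.0698611 = 76.8668 s
Convert to metres: D = 0.0268 m, h = 0.00578 m
ΔT_a = T_lim − T_in = 256.4 − 219.9 = 36.5 K
γ̇_max² = ΔT_a·ρ·cp / (η·t_res) = [36.5 × 1339 × 1820] / [5561 × 76.8668] = 208.091 s⁻²
Take the square root: γ̇_max = √(208.091) = 14.4254 s⁻¹
Solve γ̇ = πDN/h for N: N_max = γ̇_max·h/(π·D) = 14.4254 × 0.00578 / (π × 0.0268) = 0.990307 rev/s = 59.4184 rpm

value=59.42 rpm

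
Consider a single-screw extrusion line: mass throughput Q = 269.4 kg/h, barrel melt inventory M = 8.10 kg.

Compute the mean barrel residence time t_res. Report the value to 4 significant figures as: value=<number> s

value=108.2 s

Q_s = Q / 3600 = 269.4 / 3600 = 0.0748333 kg/s
Mean residence time: t_res = M/Q_s = 8.10 kg / 0.0748333 kg/s = 108.241 s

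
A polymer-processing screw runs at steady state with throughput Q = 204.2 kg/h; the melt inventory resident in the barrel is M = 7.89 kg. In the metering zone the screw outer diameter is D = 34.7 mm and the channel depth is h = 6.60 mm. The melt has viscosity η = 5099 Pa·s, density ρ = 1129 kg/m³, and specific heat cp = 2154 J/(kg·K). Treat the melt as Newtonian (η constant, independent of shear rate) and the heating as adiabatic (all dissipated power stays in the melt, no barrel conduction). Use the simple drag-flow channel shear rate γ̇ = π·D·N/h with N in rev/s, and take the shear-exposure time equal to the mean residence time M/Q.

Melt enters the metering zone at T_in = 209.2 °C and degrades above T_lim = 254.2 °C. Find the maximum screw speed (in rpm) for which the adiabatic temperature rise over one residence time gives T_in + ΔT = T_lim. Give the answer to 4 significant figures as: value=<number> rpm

Throughput in SI: Q_s = 204.2 kg/h ÷ 3600 s/h = 0.0567222 kg/s
t_res = M / Q_s = 7.89 / 0.0567222 = 139.099 s
D = 34.7 mm = 0.0347 m;  h = 6.60 mm = 0.0066 m
ΔT_a = T_lim − T_in = 254.2 °C − 209.2 °C = 45 K
γ̇_max² = ΔT_a·ρ·cp/(η·t_res) = 45·1129·2154/(5099·139.099) = 154.292 s⁻²
γ̇_max = √154.292 = 12.4214 s⁻¹
Solve γ̇ = πDN/h for N: N_max = γ̇_max·h/(π·D) = 12.4214 × 0.0066 / (π × 0.0347) = 0.752032 rev/s = 45.1219 rpm

value=45.12 rpm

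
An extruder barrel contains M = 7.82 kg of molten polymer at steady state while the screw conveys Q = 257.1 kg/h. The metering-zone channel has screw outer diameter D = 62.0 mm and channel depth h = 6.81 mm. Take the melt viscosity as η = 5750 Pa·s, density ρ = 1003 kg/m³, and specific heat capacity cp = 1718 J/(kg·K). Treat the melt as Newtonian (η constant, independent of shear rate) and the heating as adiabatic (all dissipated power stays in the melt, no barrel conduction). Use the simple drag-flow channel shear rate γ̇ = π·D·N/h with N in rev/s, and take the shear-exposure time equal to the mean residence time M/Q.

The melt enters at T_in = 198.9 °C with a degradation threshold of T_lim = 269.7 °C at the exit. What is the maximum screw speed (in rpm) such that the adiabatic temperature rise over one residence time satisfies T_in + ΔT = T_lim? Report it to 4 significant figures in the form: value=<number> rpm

value=29.20 rpm

Convert throughput: Q = 257.1 kg/h = 257.1/3600 = 0.0714167 kg/s
t_res = M / Q_s = 7.82 ÷ 0.0714167 = 109.498 s
Convert to metres: D = 0.062 m, h = 0.00681 m
Allowable rise: ΔT_a = T_lim − T_in = 269.7 − 198.9 = 70.8 K
Invert ΔT = ηγ̇²t_res/(ρcp) for γ̇: γ̇_max² = ΔT_a ρ cp / (η t_res) = 70.8·1003·1718 / (5750·109.498) = 193.768 s⁻²
γ̇_max = sqrt(193.768) = 13.9201 s⁻¹
N_max = γ̇_max h / (πD) = 13.9201·0.00681/(π·0.062) = 0.486684 rev/s → ×60 = 29.201 rpm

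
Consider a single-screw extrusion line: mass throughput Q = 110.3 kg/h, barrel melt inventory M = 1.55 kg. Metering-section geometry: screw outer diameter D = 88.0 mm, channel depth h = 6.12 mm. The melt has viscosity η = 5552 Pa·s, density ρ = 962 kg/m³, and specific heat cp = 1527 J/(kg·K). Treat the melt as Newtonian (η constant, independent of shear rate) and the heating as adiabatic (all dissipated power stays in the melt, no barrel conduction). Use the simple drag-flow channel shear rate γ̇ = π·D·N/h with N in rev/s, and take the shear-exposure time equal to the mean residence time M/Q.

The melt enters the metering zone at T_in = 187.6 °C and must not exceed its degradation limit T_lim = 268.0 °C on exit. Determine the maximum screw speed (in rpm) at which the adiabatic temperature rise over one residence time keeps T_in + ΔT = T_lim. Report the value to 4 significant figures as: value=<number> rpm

Convert throughput: Q = 110.3 kg/h = 110.3/3600 = 0.0306389 kg/s
t_res = M / Q_s = 1.55 ÷ 0.0306389 = 50.5893 s
Geometry in SI: D = 88.0 mm → 0.088 m, h = 6.12 mm → 0.00612 m
ΔT_a = T_lim − T_in = 268.0 °C − 187.6 °C = 80.4 K
γ̇_max² = ΔT_a·ρ·cp / (η·t_res) = [80.4 × 962 × 1527] / [5552 × 50.5893] = 420.496 s⁻²
Take the square root: γ̇_max = √(420.496) = 20.506 s⁻¹
N_max = γ̇_max h / (πD) = 20.506·0.00612/(π·0.088) = 0.453941 rev/s → ×60 = 27.2365 rpm

value=27.24 rpm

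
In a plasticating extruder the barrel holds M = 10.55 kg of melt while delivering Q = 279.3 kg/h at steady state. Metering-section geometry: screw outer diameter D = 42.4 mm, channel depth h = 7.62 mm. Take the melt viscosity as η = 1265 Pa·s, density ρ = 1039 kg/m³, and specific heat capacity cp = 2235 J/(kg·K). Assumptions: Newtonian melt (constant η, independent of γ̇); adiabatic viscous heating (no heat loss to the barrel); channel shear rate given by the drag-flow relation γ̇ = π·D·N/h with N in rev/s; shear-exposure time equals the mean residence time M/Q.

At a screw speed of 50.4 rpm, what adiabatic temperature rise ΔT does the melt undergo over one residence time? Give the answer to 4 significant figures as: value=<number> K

Convert throughput: Q = 279.3 kg/h = 279.3/3600 = 0.0775833 kg/s
t_res = M / Q_s = 10.55 ÷ 0.0775833 = 135.983 s
Geometry in metres: D = 42.4 mm → 0.0424 m, h = 7.62 mm → 0.00762 m; screw speed N = 50.4 rpm = 0.84 rev/s
Shear rate: γ̇ = πDN/h = π·0.0424·0.84/0.00762 = 14.6839 s⁻¹
ΔT = η·γ̇²·t_res/(ρ·cp) = [1265 × 14.6839² × 135.983] / [1039 × 2235] = 15.9721 K

value=15.97 K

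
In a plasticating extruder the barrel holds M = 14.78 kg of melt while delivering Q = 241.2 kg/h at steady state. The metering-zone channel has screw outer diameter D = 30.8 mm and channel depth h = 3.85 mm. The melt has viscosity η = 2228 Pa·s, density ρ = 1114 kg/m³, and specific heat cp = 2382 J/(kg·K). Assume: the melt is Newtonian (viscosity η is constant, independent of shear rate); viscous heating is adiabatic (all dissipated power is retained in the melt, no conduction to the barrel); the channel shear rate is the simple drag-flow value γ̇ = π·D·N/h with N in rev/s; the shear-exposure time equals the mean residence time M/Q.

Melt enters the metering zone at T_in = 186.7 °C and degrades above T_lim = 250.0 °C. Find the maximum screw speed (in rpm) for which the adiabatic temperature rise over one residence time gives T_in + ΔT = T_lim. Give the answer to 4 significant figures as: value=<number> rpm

value=44.13 rpm

Q_s = Q / 3600 = 241.2 / 3600 = 0.067 kg/s
t_res = M / Q_s = 14.78 ÷ 0.067 = 220.597 s
D = 30.8 mm = 0.0308 m;  h = 3.85 mm = 0.00385 m
Allowable rise: ΔT_a = T_lim − T_in = 250.0 − 186.7 = 63.3 K
γ̇_max² = ΔT_a·ρ·cp / (η·t_res) = [63.3 × 1114 × 2382] / [2228 × 220.597] = 341.756 s⁻²
γ̇_max = sqrt(341.756) = 18.4866 s⁻¹
Solve γ̇ = πDN/h for N: N_max = γ̇_max·h/(π·D) = 18.4866 × 0.00385 / (π × 0.0308) = 0.73556 rev/s = 44.1336 rpm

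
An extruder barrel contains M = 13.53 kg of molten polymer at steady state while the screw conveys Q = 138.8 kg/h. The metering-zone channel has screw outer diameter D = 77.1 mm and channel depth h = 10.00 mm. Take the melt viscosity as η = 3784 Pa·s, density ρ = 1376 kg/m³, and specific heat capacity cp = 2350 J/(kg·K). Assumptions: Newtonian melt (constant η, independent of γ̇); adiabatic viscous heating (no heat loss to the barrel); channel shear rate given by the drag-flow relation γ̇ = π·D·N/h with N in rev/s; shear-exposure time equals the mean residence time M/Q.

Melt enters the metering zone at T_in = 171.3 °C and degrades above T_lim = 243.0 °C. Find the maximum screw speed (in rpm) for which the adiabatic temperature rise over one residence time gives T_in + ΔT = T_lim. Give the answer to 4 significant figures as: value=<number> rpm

value=32.73 rpm

Convert throughput: Q = 138.8 kg/h = 138.8/3600 = 0.0385556 kg/s
Mean residence time: t_res = M/Q_s = 13.53 kg / 0.0385556 kg/s = 350.922 s
Convert to metres: D = 0.0771 m, h = 0.01 m
ΔT_a = T_lim − T_in = 243.0 °C − 171.3 °C = 71.7 K
γ̇_max² = ΔT_a·ρ·cp / (η·t_res) = [71.7 × 1376 × 2350] / [3784 × 350.922] = 174.6 s⁻²
γ̇_max = sqrt(174.6) = 13.2136 s⁻¹
Solve γ̇ = πDN/h for N: N_max = γ̇_max·h/(π·D) = 13.2136 × 0.01 / (π × 0.0771) = 0.545529 rev/s = 32.7317 rpm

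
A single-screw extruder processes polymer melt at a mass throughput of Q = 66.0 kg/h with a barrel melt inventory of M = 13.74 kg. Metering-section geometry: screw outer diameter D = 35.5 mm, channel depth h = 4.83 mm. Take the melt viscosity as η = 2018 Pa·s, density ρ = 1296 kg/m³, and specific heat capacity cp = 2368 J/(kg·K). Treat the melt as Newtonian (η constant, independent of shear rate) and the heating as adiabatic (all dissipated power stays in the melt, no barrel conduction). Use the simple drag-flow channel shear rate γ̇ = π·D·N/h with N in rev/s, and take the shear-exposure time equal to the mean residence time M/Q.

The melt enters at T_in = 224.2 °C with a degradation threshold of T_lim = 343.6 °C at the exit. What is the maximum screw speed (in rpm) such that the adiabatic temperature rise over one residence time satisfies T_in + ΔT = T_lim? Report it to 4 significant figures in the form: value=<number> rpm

value=40.45 rpm

Throughput in SI: Q_s = 66.0 kg/h ÷ 3600 s/h = 0.0183333 kg/s
t_res = M / Q_s = 13.74 ÷ 0.0183333 = 749.455 s
D = 35.5 mm = 0.0355 m;  h = 4.83 mm = 0.00483 m
ΔT_a = T_lim − T_in = 343.6 °C − 224.2 °C = 119.4 K
γ̇_max² = ΔT_a·ρ·cp/(η·t_res) = 119.4·1296·2368/(2018·749.455) = 242.284 s⁻²
γ̇_max = √242.284 = 15.5655 s⁻¹
N_max = γ̇_max·h / (π·D) = 15.5655 · 0.00483 / (π · 0.0355) = 0.674111 rev/s = 40.4466 rpm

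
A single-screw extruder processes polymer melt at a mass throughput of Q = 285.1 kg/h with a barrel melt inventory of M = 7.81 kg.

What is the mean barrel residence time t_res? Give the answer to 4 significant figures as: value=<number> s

value=98.62 s

Q_s = Q / 3600 = 285.1 / 3600 = 0.0791944 kg/s
t_res = M / Q_s = 7.81 / 0.0791944 = 98.618 s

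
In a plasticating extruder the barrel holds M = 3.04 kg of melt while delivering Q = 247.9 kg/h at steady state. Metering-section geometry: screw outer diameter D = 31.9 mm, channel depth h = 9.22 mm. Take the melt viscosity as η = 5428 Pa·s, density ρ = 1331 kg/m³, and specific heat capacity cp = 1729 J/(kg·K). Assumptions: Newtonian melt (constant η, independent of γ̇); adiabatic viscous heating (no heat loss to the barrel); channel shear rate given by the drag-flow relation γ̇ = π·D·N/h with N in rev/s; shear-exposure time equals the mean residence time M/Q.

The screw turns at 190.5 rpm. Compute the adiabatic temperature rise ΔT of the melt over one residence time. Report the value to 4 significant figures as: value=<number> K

Q_s = Q / 3600 = 247.9 / 3600 = 0.0688611 kg/s
t_res = M / Q_s = 3.04 ÷ 0.0688611 = 44.1468 s
D = 31.9 mm = 0.0319 m;  h = 9.22 mm = 0.00922 m;  N = 190.5 rpm / 60 = 3.175 rev/s
γ̇ = π·D·N / h = π · 0.0319 · 3.175 / 0.00922 = 34.5107 s⁻¹
Adiabatic rise: ΔT = η γ̇² t_res / (ρ cp) = 5428·(34.5107)²·44.1468 / (1331·1729) = 124.015 K

value=124.0 K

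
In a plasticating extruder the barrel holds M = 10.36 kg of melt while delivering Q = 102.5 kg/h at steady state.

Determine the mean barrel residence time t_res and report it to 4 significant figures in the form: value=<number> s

Convert throughput: Q = 102.5 kg/h = 102.5/3600 = 0.0284722 kg/s
t_res = M / Q_s = 10.36 / 0.0284722 = 363.863 s

value=363.9 s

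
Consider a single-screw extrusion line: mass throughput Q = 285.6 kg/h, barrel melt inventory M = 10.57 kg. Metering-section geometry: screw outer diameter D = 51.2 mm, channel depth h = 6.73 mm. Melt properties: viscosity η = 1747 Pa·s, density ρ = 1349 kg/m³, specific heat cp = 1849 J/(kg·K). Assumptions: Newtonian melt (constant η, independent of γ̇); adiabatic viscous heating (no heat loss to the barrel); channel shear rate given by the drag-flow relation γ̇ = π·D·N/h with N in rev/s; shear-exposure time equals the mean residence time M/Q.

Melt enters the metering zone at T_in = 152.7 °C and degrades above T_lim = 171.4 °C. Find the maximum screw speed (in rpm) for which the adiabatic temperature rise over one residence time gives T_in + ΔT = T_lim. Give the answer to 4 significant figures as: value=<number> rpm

Convert throughput: Q = 285.6 kg/h = 285.6/3600 = 0.0793333 kg/s
t_res = M / Q_s = 10.57 ÷ 0.0793333 = 133.235 s
Convert to metres: D = 0.0512 m, h = 0.00673 m
Allowable rise: ΔT_a = T_lim − T_in = 171.4 − 152.7 = 18.7 K
γ̇_max² = ΔT_a·ρ·cp/(η·t_res) = 18.7·1349·1849/(1747·133.235) = 200.391 s⁻²
Take the square root: γ̇_max = √(200.391) = 14.156 s⁻¹
N_max = γ̇_max·h / (π·D) = 14.156 · 0.00673 / (π · 0.0512) = 0.59229 rev/s = 35.5374 rpm

value=35.54 rpm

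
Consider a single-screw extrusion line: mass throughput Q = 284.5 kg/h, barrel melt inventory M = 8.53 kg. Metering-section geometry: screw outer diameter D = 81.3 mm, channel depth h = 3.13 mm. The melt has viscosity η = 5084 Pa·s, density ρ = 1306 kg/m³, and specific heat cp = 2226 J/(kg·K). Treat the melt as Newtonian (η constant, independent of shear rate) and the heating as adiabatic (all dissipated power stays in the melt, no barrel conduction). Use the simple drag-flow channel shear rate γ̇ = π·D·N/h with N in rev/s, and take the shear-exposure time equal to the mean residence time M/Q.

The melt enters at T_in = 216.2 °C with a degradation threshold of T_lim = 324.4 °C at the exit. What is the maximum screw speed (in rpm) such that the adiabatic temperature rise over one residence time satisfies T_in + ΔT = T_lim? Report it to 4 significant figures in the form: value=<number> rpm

Q_s = Q / 3600 = 284.5 / 3600 = 0.0790278 kg/s
t_res = M / Q_s = 8.53 ÷ 0.0790278 = 107.937 s
Geometry in SI: D = 81.3 mm → 0.0813 m, h = 3.13 mm → 0.00313 m
Allowable rise: ΔT_a = T_lim − T_in = 324.4 − 216.2 = 108.2 K
Invert ΔT = ηγ̇²t_res/(ρcp) for γ̇: γ̇_max² = ΔT_a ρ cp / (η t_res) = 108.2·1306·2226 / (5084·107.937) = 573.219 s⁻²
γ̇_max = √573.219 = 23.942 s⁻¹
Solve γ̇ = πDN/h for N: N_max = γ̇_max·h/(π·D) = 23.942 × 0.00313 / (π × 0.0813) = 0.293403 rev/s = 17.6042 rpm

value=17.60 rpm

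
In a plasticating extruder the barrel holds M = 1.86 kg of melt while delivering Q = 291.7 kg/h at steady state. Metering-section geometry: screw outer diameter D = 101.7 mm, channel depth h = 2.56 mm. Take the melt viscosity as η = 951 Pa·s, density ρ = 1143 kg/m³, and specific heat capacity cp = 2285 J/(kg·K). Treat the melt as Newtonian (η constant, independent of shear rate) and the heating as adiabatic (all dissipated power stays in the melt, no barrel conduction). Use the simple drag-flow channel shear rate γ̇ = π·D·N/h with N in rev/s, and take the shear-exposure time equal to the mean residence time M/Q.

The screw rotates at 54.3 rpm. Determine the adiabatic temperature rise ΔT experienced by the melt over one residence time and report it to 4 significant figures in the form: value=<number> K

Throughput in SI: Q_s = 291.7 kg/h ÷ 3600 s/h = 0.0810278 kg/s
Mean residence time: t_res = M/Q_s = 1.86 kg / 0.0810278 kg/s = 22.9551 s
D = 101.7 mm = 0.1017 m;  h = 2.56 mm = 0.00256 m;  N = 54.3 rpm / 60 = 0.905 rev/s
Shear rate: γ̇ = πDN/h = π·0.1017·0.905/0.00256 = 112.948 s⁻¹
ΔT = η·γ̇²·t_res/(ρ·cp) = [951 × 112.948² × 22.9551] / [1143 × 2285] = 106.632 K

value=106.6 K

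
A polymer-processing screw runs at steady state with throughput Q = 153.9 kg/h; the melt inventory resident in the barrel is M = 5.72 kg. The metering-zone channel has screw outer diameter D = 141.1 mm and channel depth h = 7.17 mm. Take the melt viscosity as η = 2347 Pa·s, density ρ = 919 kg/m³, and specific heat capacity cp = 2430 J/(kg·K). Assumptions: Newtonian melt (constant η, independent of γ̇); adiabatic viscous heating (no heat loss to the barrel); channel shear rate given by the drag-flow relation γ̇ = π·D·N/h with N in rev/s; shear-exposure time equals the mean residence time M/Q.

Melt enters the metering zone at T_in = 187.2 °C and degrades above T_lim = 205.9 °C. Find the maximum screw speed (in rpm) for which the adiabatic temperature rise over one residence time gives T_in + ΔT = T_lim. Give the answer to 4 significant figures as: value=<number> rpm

value=11.19 rpm

Q_s = Q / 3600 = 153.9 / 3600 = 0.04275 kg/s
t_res = M / Q_s = 5.72 ÷ 0.04275 = 133.801 s
Convert to metres: D = 0.1411 m, h = 0.00717 m
ΔT_a = T_lim − T_in = 205.9 °C − 187.2 °C = 18.7 K
Invert ΔT = ηγ̇²t_res/(ρcp) for γ̇: γ̇_max² = ΔT_a ρ cp / (η t_res) = 18.7·919·2430 / (2347·133.801) = 132.981 s⁻²
γ̇_max = sqrt(132.981) = 11.5317 s⁻¹
N_max = γ̇_max·h / (π·D) = 11.5317 · 0.00717 / (π · 0.1411) = 0.186525 rev/s = 11.1915 rpm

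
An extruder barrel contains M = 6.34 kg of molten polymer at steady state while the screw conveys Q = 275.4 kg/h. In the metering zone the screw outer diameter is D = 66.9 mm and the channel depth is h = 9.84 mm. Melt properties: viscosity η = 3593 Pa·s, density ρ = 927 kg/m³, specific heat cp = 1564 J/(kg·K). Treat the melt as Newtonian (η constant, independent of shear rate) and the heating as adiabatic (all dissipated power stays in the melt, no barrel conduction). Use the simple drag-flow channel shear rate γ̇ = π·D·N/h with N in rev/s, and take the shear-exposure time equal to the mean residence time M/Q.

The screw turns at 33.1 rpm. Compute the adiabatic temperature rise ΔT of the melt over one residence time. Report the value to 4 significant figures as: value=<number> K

value=28.52 K

Convert throughput: Q = 275.4 kg/h = 275.4/3600 = 0.0765 kg/s
Mean residence time: t_res = M/Q_s = 6.34 kg / 0.0765 kg/s = 82.8758 s
D = 66.9 mm = 0.0669 m;  h = 9.84 mm = 0.00984 m;  N = 33.1 rpm / 60 = 0.551667 rev/s
γ̇ = π D N / h = (π)(0.0669)(0.551667) / 0.00984 = 11.783 s⁻¹
Adiabatic rise: ΔT = η γ̇² t_res / (ρ cp) = 3593·(11.783)²·82.8758 / (927·1564) = 28.5157 K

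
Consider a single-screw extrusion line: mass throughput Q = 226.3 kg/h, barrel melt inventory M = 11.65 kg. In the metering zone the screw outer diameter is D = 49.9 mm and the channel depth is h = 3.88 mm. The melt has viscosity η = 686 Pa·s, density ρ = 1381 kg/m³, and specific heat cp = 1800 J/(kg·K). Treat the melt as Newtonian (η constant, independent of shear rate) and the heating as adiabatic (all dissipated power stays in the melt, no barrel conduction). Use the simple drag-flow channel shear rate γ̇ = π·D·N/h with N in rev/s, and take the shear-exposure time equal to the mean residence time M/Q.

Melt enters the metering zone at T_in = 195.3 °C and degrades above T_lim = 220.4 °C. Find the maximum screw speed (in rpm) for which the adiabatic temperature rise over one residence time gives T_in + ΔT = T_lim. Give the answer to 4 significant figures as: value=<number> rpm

Q_s = Q / 3600 = 226.3 / 3600 = 0.0628611 kg/s
t_res = M / Q_s = 11.65 / 0.0628611 = 185.329 s
Convert to metres: D = 0.0499 m, h = 0.00388 m
ΔT_a = T_lim − T_in = 220.4 − 195.3 = 25.1 K
Invert ΔT = ηγ̇²t_res/(ρcp) for γ̇: γ̇_max² = ΔT_a ρ cp / (η t_res) = 25.1·1381·1800 / (686·185.329) = 490.763 s⁻²
Take the square root: γ̇_max = √(490.763) = 22.1532 s⁻¹
N_max = γ̇_max h / (πD) = 22.1532·0.00388/(π·0.0499) = 0.548299 rev/s → ×60 = 32.8979 rpm

value=32.90 rpm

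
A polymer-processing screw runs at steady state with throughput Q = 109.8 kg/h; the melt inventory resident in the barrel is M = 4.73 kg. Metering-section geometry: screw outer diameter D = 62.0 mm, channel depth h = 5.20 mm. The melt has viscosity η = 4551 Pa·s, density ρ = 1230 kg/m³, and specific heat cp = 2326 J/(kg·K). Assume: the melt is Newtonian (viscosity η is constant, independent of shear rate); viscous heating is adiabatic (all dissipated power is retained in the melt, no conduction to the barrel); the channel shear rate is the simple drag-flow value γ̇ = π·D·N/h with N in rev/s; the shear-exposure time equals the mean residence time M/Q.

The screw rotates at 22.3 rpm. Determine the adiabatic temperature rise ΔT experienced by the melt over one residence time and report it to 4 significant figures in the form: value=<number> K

value=47.81 K

Q_s = Q / 3600 = 109.8 / 3600 = 0.0305 kg/s
Mean residence time: t_res = M/Q_s = 4.73 kg / 0.0305 kg/s = 155.082 s
Convert to SI: D = 0.062 m, h = 0.0052 m, N = 22.3/60 = 0.371667 rev/s
Shear rate: γ̇ = πDN/h = π·0.062·0.371667/0.0052 = 13.9217 s⁻¹
ΔT = η·γ̇²·t_res / (ρ·cp) = 4551 · (13.9217)² · 155.082 / (1230 · 2326) = 47.812 K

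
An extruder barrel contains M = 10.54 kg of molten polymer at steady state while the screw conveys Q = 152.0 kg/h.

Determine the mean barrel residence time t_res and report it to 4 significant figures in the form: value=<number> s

value=249.6 s

Q_s = Q / 3600 = 152.0 / 3600 = 0.0422222 kg/s
t_res = M / Q_s = 10.54 ÷ 0.0422222 = 249.632 s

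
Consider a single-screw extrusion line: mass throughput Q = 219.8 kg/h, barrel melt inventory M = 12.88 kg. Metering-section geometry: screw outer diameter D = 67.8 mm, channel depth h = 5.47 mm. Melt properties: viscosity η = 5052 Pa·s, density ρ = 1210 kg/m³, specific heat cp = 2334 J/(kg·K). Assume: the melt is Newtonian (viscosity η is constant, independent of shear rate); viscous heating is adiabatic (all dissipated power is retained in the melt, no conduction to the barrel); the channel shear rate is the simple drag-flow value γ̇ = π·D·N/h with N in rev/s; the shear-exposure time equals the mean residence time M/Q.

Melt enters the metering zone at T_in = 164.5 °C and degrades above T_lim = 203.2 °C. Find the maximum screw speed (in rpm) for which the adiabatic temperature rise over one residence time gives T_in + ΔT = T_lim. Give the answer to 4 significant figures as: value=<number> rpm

value=15.60 rpm

Q_s = Q / 3600 = 219.8 / 3600 = 0.0610556 kg/s
t_res = M / Q_s = 12.88 ÷ 0.0610556 = 210.955 s
D = 67.8 mm = 0.0678 m;  h = 5.47 mm = 0.00547 m
ΔT_a = T_lim − T_in = 203.2 °C − 164.5 °C = 38.7 K
Invert ΔT = ηγ̇²t_res/(ρcp) for γ̇: γ̇_max² = ΔT_a ρ cp / (η t_res) = 38.7·1210·2334 / (5052·210.955) = 102.552 s⁻²
γ̇_max = sqrt(102.552) = 10.1268 s⁻¹
Solve γ̇ = πDN/h for N: N_max = γ̇_max·h/(π·D) = 10.1268 × 0.00547 / (π × 0.0678) = 0.260063 rev/s = 15.6038 rpm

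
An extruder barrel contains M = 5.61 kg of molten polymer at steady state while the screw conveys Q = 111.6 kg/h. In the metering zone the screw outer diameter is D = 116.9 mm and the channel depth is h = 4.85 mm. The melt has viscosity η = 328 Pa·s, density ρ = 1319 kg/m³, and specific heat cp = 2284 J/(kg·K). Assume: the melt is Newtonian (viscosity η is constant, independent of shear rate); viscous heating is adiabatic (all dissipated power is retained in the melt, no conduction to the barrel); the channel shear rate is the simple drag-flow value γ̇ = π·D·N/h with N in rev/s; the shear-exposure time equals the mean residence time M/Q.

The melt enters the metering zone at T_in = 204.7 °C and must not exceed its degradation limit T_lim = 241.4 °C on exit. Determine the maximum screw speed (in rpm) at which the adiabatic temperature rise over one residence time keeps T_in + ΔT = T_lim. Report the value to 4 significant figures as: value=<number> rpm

value=34.20 rpm

Throughput in SI: Q_s = 111.6 kg/h ÷ 3600 s/h = 0.031 kg/s
t_res = M / Q_s = 5.61 / 0.031 = 180.968 s
Convert to metres: D = 0.1169 m, h = 0.00485 m
ΔT_a = T_lim − T_in = 241.4 °C − 204.7 °C = 36.7 K
γ̇_max² = ΔT_a·ρ·cp/(η·t_res) = 36.7·1319·2284/(328·180.968) = 1862.65 s⁻²
Take the square root: γ̇_max = √(1862.65) = 43.1585 s⁻¹
Solve γ̇ = πDN/h for N: N_max = γ̇_max·h/(π·D) = 43.1585 × 0.00485 / (π × 0.1169) = 0.569959 rev/s = 34.1975 rpm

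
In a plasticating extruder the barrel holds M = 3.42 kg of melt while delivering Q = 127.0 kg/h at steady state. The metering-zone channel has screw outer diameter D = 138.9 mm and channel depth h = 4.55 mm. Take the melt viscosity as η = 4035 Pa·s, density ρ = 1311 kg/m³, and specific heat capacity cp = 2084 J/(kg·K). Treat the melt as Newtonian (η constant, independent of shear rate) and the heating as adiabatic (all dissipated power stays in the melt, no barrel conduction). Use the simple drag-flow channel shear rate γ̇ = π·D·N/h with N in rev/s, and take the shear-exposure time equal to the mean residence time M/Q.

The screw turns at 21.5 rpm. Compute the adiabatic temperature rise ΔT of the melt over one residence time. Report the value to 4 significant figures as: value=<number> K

Q_s = Q / 3600 = 127.0 / 3600 = 0.0352778 kg/s
Mean residence time: t_res = M/Q_s = 3.42 kg / 0.0352778 kg/s = 96.9449 s
Geometry in metres: D = 138.9 mm → 0.1389 m, h = 4.55 mm → 0.00455 m; screw speed N = 21.5 rpm = 0.358333 rev/s
γ̇ = π D N / h = (π)(0.1389)(0.358333) / 0.00455 = 34.3659 s⁻¹
ΔT = η·γ̇²·t_res / (ρ·cp) = 4035 · (34.3659)² · 96.9449 / (1311 · 2084) = 169.092 K

value=169.1 K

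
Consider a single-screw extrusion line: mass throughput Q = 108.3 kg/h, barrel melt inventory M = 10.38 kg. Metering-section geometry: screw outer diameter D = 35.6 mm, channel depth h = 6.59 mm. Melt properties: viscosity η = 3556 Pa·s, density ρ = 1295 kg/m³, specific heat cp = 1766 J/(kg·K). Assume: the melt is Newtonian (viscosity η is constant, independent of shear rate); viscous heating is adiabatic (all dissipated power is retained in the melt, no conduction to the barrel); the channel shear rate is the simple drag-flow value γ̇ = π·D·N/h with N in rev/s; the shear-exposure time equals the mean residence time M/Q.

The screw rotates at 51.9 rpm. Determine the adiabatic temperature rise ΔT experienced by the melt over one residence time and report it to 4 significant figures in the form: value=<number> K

value=115.6 K

Throughput in SI: Q_s = 108.3 kg/h ÷ 3600 s/h = 0.0300833 kg/s
t_res = M / Q_s = 10.38 / 0.0300833 = 345.042 s
D = 35.6 mm = 0.0356 m;  h = 6.59 mm = 0.00659 m;  N = 51.9 rpm / 60 = 0.865 rev/s
γ̇ = π·D·N / h = π · 0.0356 · 0.865 / 0.00659 = 14.6802 s⁻¹
Adiabatic rise: ΔT = η γ̇² t_res / (ρ cp) = 3556·(14.6802)²·345.042 / (1295·1766) = 115.62 K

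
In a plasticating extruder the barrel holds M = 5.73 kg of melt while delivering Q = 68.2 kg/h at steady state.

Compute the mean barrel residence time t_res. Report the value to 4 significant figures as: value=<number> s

value=302.5 s

Throughput in SI: Q_s = 68.2 kg/h ÷ 3600 s/h = 0.0189444 kg/s
Mean residence time: t_res = M/Q_s = 5.73 kg / 0.0189444 kg/s = 302.463 s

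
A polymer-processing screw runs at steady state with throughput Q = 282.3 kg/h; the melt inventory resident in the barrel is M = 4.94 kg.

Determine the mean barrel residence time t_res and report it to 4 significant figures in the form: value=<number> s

value=63.00 s

Convert throughput: Q = 282.3 kg/h = 282.3/3600 = 0.0784167 kg/s
t_res = M / Q_s = 4.94 / 0.0784167 = 62.9968 s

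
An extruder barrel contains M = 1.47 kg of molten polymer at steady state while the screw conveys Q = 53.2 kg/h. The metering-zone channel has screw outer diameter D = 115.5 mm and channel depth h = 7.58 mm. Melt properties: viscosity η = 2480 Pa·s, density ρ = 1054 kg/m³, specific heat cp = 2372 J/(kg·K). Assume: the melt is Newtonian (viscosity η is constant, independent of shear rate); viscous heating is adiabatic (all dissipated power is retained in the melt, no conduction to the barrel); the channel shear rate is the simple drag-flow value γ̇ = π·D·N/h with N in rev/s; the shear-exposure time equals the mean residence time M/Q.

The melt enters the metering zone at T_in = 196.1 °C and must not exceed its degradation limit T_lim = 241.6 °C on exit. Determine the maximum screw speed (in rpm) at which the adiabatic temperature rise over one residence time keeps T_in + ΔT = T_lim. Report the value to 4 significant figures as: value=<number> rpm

Convert throughput: Q = 53.2 kg/h = 53.2/3600 = 0.0147778 kg/s
Mean residence time: t_res = M/Q_s = 1.47 kg / 0.0147778 kg/s = 99.4737 s
Geometry in SI: D = 115.5 mm → 0.1155 m, h = 7.58 mm → 0.00758 m
Allowable rise: ΔT_a = T_lim − T_in = 241.6 − 196.1 = 45.5 K
γ̇_max² = ΔT_a·ρ·cp/(η·t_res) = 45.5·1054·2372/(2480·99.4737) = 461.112 s⁻²
γ̇_max = √461.112 = 21.4735 s⁻¹
N_max = γ̇_max·h / (π·D) = 21.4735 · 0.00758 / (π · 0.1155) = 0.448581 rev/s = 26.9149 rpm

value=26.91 rpm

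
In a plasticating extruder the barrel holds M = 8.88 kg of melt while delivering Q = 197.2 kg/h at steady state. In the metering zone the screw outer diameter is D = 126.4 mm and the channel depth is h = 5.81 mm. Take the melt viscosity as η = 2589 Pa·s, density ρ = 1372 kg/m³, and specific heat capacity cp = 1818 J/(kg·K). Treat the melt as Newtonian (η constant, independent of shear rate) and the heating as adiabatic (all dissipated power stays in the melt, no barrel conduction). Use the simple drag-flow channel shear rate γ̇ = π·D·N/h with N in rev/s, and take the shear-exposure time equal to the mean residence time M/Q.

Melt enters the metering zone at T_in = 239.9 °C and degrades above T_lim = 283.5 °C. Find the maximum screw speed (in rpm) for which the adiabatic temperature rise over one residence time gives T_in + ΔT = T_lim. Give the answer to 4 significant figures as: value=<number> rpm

Throughput in SI: Q_s = 197.2 kg/h ÷ 3600 s/h = 0.0547778 kg/s
Mean residence time: t_res = M/Q_s = 8.88 kg / 0.0547778 kg/s = 162.11 s
Convert to metres: D = 0.1264 m, h = 0.00581 m
Allowable rise: ΔT_a = T_lim − T_in = 283.5 − 239.9 = 43.6 K
Invert ΔT = ηγ̇²t_res/(ρcp) for γ̇: γ̇_max² = ΔT_a ρ cp / (η t_res) = 43.6·1372·1818 / (2589·162.11) = 259.116 s⁻²
γ̇_max = sqrt(259.116) = 16.0971 s⁻¹
N_max = γ̇_max·h / (π·D) = 16.0971 · 0.00581 / (π · 0.1264) = 0.235519 rev/s = 14.1311 rpm

value=14.13 rpm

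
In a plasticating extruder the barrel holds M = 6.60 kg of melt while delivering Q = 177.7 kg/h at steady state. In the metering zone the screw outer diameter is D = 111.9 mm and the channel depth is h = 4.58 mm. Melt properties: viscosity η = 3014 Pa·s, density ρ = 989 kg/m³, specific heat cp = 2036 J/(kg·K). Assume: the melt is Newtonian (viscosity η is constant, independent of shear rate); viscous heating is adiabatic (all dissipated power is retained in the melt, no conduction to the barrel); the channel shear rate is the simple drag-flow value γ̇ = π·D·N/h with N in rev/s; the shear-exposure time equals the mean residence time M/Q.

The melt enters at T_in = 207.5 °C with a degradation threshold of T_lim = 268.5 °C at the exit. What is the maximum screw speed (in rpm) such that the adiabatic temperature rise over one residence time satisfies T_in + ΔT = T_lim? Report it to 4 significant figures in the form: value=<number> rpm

value=13.65 rpm

Convert throughput: Q = 177.7 kg/h = 177.7/3600 = 0.0493611 kg/s
t_res = M / Q_s = 6.60 ÷ 0.0493611 = 133.708 s
D = 111.9 mm = 0.1119 m;  h = 4.58 mm = 0.00458 m
ΔT_a = T_lim − T_in = 268.5 °C − 207.5 °C = 61 K
γ̇_max² = ΔT_a·ρ·cp/(η·t_res) = 61·989·2036/(3014·133.708) = 304.791 s⁻²
Take the square root: γ̇_max = √(304.791) = 17.4583 s⁻¹
N_max = γ̇_max·h / (π·D) = 17.4583 · 0.00458 / (π · 0.1119) = 0.22745 rev/s = 13.647 rpm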